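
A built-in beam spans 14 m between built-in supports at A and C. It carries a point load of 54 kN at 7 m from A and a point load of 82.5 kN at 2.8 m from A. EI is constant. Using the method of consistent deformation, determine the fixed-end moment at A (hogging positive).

Release both end moments; the primary structure is a simply-supported span AC with redundants M_A and M_C.
Simple-span end rotations at A and C under the given loads:
  at A: point load 54 at a = 7: Pab(L + b)/(6LEI) = 661.5/EI
  at C: point load 54 at a = 7: Pab(L + a)/(6LEI) = 661.5/EI
  at A: point load 82.5 at a = 2.8: Pab(L + b)/(6LEI) = 776.2/EI
  at C: point load 82.5 at a = 2.8: Pab(L + a)/(6LEI) = 517.4/EI
  θ_A0 = 1438/EI,  θ_C0 = 1179/EI
Flexibility coefficients: a unit moment at one end gives L/(3EI) there and L/(6EI) at the far end, so f₁₁ = f₂₂ = 4.667/EI and f₁₂ = f₂₁ = 2.333/EI.
Compatibility — zero rotation at each built-in end:
  4.667 M_A + 2.333 M_C = 1438
  2.333 M_A + 4.667 M_C = 1179
Solving the pair gives M_A = 242.3 kN·m and M_C = 131.5 kN·m (hogging).

M_A = 242.3 kN·m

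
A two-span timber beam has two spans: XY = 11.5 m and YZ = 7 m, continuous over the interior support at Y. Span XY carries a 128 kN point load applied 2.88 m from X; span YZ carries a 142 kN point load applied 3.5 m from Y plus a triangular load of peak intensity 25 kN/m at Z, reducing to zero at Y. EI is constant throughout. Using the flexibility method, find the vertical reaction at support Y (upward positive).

Take M_Y as the redundant. Released structure: two simple spans XY and YZ with a hinge at Y.
Discontinuity in slope at Y on the released structure — sum the simple-span end rotations:
  span XY: point load 128 at a = 2.88: Pab(L + a)/(6LEI) = 662.2/EI
  span YZ: point load 142 at a = 3.5: Pab(L + b)/(6LEI) = 434.9/EI
  span YZ: triangular load, peak 25: 7w₀L³/(360EI) = 166.7/EI
  relative rotation θ_0 = (662.2 + 601.6)/EI = 1264/EI
A unit hogging moment at Y produces rotation L₁/(3EI) + L₂/(3EI) = 6.167/EI.
Compatibility: M_Y·(L₁+L₂)/(3EI) = θ_0, giving M_Y = 204.9 kN·m (hogging).
Span XY, ΣM about X with M_Y applied at Y: R_Y^{XY}·11.5 = 368.6 + 204.9, so R_Y^{XY} = 49.88 kN and R_X = 128 − 49.88 = 78.12 kN.
Span YZ, ΣM about Z: R_Y^{YZ}·7 = 701.2 + 204.9, so R_Y^{YZ} = 129.4 kN and R_Z = 229.5 − 129.4 = 100.1 kN.
R_Y = 49.88 + 129.4 = 179.3 kN.

R_Y = 179.3 kN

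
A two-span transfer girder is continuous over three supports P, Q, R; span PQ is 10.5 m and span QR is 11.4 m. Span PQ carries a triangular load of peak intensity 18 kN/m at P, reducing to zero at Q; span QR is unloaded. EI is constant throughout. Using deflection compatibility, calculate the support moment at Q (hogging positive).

M_Q = 55.5 kN·m

Insert a hinge at Q; M_Q is the redundant, and each span becomes simply supported.
End slopes at the hinge Q, treating each span as simply supported:
  span PQ: triangular load, peak 18: 7w₀L³/(360EI) = 405.2/EI
  relative rotation θ_0 = (405.2 + 0)/EI = 405.2/EI
A unit hogging moment at Q produces rotation L₁/(3EI) + L₂/(3EI) = 7.3/EI.
Compatibility: M_Q·(L₁+L₂)/(3EI) = θ_0, giving M_Q = 55.5 kN·m (hogging).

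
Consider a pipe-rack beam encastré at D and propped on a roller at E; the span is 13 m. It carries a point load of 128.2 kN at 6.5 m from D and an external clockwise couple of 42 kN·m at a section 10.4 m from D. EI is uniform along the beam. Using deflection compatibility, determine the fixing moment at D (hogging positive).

M_D = 294 kN·m

Choose R_E as the redundant. The primary structure is the cantilever fixed at D.
Deflection at E on the released cantilever, summing each load's contribution:
  point load 128.2 at a = 6.5: Pa²(3L − a)/(6EI) = 29339/EI
  clockwise couple 42 at a = 10.4: M₀a(2L − a)/(2EI) = 3407/EI
  δ_0 = 32746/EI
Tip deflection under a unit load at E: L³/(3EI) = 732.3/EI.
Compatibility at E: δ_0 − R_E·δ_{EE} = 0, so R_E = 32746/732.3 = 44.71 kN.
Moment equilibrium about D: M_D = Σ(load moments about D) − R_E·L = 875.3 − 44.71×13 = 294 kN·m.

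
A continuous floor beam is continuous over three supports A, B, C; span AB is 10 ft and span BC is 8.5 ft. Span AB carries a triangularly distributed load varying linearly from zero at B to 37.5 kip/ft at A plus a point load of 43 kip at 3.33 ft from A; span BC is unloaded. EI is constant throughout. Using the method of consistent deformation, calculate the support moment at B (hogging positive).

M_B = 152.7 kip·ft

Insert a hinge at B; M_B is the redundant, and each span becomes simply supported.
Rotations at B on the released spans (each span's end-slope, ×1/EI):
  span AB: triangular load, peak 37.5: 7w₀L³/(360EI) = 729.2/EI
  span AB: point load 43 at a = 3.33: Pab(L + a)/(6LEI) = 212.2/EI
  relative rotation θ_0 = (941.4 + 0)/EI = 941.4/EI
A unit hogging moment at B produces rotation L₁/(3EI) + L₂/(3EI) = 6.167/EI.
Compatibility: M_B·(L₁+L₂)/(3EI) = θ_0, giving M_B = 152.7 kip·ft (hogging).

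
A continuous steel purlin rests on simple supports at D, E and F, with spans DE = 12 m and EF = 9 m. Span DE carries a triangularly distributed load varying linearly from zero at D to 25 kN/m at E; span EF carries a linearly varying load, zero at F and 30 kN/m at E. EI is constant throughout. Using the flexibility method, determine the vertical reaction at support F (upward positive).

R_F = 22.05 kN

Insert a hinge at E; M_E is the redundant, and each span becomes simply supported.
End slopes at the hinge E, treating each span as simply supported:
  span DE: triangular load, peak 25: w₀L³/(45EI) = 960/EI
  span EF: triangular load, peak 30: w₀L³/(45EI) = 486/EI
  relative rotation θ_0 = (960 + 486)/EI = 1446/EI
A unit hogging moment at E produces rotation L₁/(3EI) + L₂/(3EI) = 7/EI.
Slope continuity at E: θ_0 = M_E·7/EI, so M_E = 1446/7 = 206.6 kN·m (hogging).
Span EF, ΣM about F: R_E^{EF}·9 = 810 + 206.6, so R_E^{EF} = 113 kN and R_F = 135 − 113 = 22.05 kN.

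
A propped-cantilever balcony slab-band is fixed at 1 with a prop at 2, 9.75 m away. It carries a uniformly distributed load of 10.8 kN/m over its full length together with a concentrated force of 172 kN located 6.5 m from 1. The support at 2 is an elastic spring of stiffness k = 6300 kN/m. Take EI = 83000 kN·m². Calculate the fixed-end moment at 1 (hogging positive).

Choose R_2 as the redundant. The primary structure is the cantilever fixed at 1.
Downward deflection at the released point 2 due to the loads:
  UDL 10.8: wL⁴/(8EI) = 12200/EI
  point load 172 at a = 6.5: Pa²(3L − a)/(6EI) = 27554/EI
  δ_0 = 39754/EI
Flexibility coefficient — unit upward force at 2: δ_{22} = L³/(3EI) = 309/EI.
With EI = 83000 kN·m²: δ_0 = 0.47896 m and δ_{22} = 0.003722 m/kN.
Compatibility — the spring shortens by R_2/k under the reaction it provides: δ_0 − R_2·δ_{22} = R_2/k. With 1/k = 0.000159 m/kN, R_2 = δ_0 / (δ_{22} + 1/k) = 0.47896 / (0.003722 + 0.000159) = 123.4 kN.
Moment equilibrium about 1: M_1 = Σ(load moments about 1) − R_2·L = 1631 − 123.4×9.75 = 428.1 kN·m.

M_1 = 428.1 kN·m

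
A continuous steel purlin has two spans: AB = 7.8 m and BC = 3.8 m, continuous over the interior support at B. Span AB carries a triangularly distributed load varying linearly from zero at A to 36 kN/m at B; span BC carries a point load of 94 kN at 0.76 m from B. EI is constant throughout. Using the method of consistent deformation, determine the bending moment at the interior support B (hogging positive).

M_B = 115 kN·m

Take M_B as the redundant. Released structure: two simple spans AB and BC with a hinge at B.
End slopes at the hinge B, treating each span as simply supported:
  span AB: triangular load, peak 36: w₀L³/(45EI) = 379.6/EI
  span BC: point load 94 at a = 0.76: Pab(L + b)/(6LEI) = 65.15/EI
  relative rotation θ_0 = (379.6 + 65.15)/EI = 444.8/EI
A unit hogging moment at B produces rotation L₁/(3EI) + L₂/(3EI) = 3.867/EI.
Slope continuity at B: θ_0 = M_B·3.867/EI, so M_B = 444.8/3.867 = 115 kN·m (hogging).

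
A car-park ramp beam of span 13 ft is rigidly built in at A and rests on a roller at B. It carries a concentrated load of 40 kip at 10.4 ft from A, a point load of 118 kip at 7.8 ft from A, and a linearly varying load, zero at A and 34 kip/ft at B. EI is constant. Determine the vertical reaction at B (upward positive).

R_B = 200.7 kip

Take the reaction at B as the redundant and release it; the primary structure is a cantilever fixed at A.
Downward deflection at the released point B due to the loads:
  point load 40 at a = 10.4: Pa²(3L − a)/(6EI) = 20623/EI
  point load 118 at a = 7.8: Pa²(3L − a)/(6EI) = 37331/EI
  triangular load, peak 34 at the free end: 11w₀L⁴/(120EI) = 89015/EI
  δ_0 = 146969/EI
Tip deflection under a unit load at B: L³/(3EI) = 732.3/EI.
The prop prevents deflection at B: R_B = δ_0/δ_{BB} = 146969/732.3 = 200.7 kip.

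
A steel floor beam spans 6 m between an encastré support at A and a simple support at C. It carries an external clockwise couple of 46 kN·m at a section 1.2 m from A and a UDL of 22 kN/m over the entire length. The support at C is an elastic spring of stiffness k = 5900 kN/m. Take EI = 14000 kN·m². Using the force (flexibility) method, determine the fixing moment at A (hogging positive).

M_A = 130.4 kN·m

Remove the prop at C; the released (primary) structure is a cantilever built in at A.
Deflection at C on the released cantilever, summing each load's contribution:
  clockwise couple 46 at a = 1.2: M₀a(2L − a)/(2EI) = 298.1/EI
  UDL 22: wL⁴/(8EI) = 3564/EI
  δ_0 = 3862/EI
Flexibility coefficient — unit upward force at C: δ_{CC} = L³/(3EI) = 72/EI.
With EI = 14000 kN·m²: δ_0 = 0.27586 m and δ_{CC} = 0.005143 m/kN.
Compatibility — the spring shortens by R_C/k under the reaction it provides: δ_0 − R_C·δ_{CC} = R_C/k. With 1/k = 0.000169 m/kN, R_C = δ_0 / (δ_{CC} + 1/k) = 0.27586 / (0.005143 + 0.000169) = 51.93 kN.
Moment equilibrium about A: M_A = Σ(load moments about A) − R_C·L = 442 − 51.93×6 = 130.4 kN·m.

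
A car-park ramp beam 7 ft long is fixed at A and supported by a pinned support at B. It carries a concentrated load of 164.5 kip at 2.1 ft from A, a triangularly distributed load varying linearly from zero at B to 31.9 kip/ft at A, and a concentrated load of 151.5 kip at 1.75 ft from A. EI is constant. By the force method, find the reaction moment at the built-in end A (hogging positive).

Choose R_B as the redundant. The primary structure is the cantilever fixed at A.
Downward deflection at the released point B due to the loads:
  point load 164.5 at a = 2.1: Pa²(3L − a)/(6EI) = 2285/EI
  triangular load, peak 31.9 at the fixed end: w₀L⁴/(30EI) = 2553/EI
  point load 151.5 at a = 1.75: Pa²(3L − a)/(6EI) = 1489/EI
  δ_0 = 6327/EI
Flexibility coefficient — unit upward force at B: δ_{BB} = L³/(3EI) = 114.3/EI.
The prop prevents deflection at B: R_B = δ_0/δ_{BB} = 6327/114.3 = 55.34 kip.
Moment equilibrium about A: M_A = Σ(load moments about A) − R_B·L = 871.1 − 55.34×7 = 483.7 kip·ft.

M_A = 483.7 kip·ft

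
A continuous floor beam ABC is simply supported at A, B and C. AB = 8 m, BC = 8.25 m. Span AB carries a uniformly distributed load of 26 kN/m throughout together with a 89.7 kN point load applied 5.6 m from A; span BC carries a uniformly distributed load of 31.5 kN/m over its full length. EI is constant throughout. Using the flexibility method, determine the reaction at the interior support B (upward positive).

R_B = 371 kN

Release continuity at B by inserting a hinge; the redundant is the internal moment M_B. The primary structure is two simply-supported spans AB and BC.
Rotations at B on the released spans (each span's end-slope, ×1/EI):
  span AB: UDL 26: wL³/(24EI) = 554.7/EI
  span AB: point load 89.7 at a = 5.6: Pab(L + a)/(6LEI) = 341.6/EI
  span BC: UDL 31.5: wL³/(24EI) = 737/EI
  relative rotation θ_0 = (896.2 + 737)/EI = 1633/EI
A unit hogging moment at B produces rotation L₁/(3EI) + L₂/(3EI) = 5.417/EI.
Compatibility: M_B·(L₁+L₂)/(3EI) = θ_0, giving M_B = 301.5 kN·m (hogging).
Span AB, ΣM about A with M_B applied at B: R_B^{AB}·8 = 1334 + 301.5, so R_B^{AB} = 204.5 kN and R_A = 297.7 − 204.5 = 93.22 kN.
Span BC, ΣM about C: R_B^{BC}·8.25 = 1072 + 301.5, so R_B^{BC} = 166.5 kN and R_C = 259.9 − 166.5 = 93.39 kN.
R_B = 204.5 + 166.5 = 371 kN.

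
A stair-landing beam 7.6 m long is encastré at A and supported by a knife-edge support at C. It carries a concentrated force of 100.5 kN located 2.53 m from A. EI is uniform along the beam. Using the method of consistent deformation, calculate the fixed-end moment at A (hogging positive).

Take the reaction at C as the redundant and release it; the primary structure is a cantilever fixed at A.
Downward deflection at the released point C due to the loads:
  point load 100.5 at a = 2.53: Pa²(3L − a)/(6EI) = 2173/EI
Tip deflection under a unit load at C: L³/(3EI) = 146.3/EI.
Compatibility at C: δ_0 − R_C·δ_{CC} = 0, so R_C = 2173/146.3 = 14.85 kN.
Moment equilibrium about A: M_A = Σ(load moments about A) − R_C·L = 254.3 − 14.85×7.6 = 141.4 kN·m.

M_A = 141.4 kN·m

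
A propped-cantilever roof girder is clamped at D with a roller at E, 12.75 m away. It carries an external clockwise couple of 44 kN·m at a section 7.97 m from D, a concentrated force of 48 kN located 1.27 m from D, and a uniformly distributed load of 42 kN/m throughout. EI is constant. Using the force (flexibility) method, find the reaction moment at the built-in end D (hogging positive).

M_D = 892.9 kN·m

Remove the prop at E; the released (primary) structure is a cantilever built in at D.
Downward deflection at the released point E due to the loads:
  clockwise couple 44 at a = 7.97: M₀a(2L − a)/(2EI) = 3074/EI
  point load 48 at a = 1.27: Pa²(3L − a)/(6EI) = 477.2/EI
  UDL 42: wL⁴/(8EI) = 138739/EI
  δ_0 = 142290/EI
Flexibility coefficient — unit upward force at E: δ_{EE} = L³/(3EI) = 690.9/EI.
Compatibility at E: δ_0 − R_E·δ_{EE} = 0, so R_E = 142290/690.9 = 206 kN.
Moment equilibrium about D: M_D = Σ(load moments about D) − R_E·L = 3519 − 206×12.75 = 892.9 kN·m.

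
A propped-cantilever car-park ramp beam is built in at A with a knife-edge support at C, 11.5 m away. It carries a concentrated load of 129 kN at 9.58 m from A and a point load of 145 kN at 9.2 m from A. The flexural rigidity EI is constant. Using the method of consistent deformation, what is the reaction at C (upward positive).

Choose R_C as the redundant. The primary structure is the cantilever fixed at A.
Primary-structure tip deflection at C by superposition:
  point load 129 at a = 9.58: Pa²(3L − a)/(6EI) = 49172/EI
  point load 145 at a = 9.2: Pa²(3L − a)/(6EI) = 51750/EI
  δ_0 = 100922/EI
Flexibility coefficient — unit upward force at C: δ_{CC} = L³/(3EI) = 507/EI.
Compatibility at C: δ_0 − R_C·δ_{CC} = 0, so R_C = 100922/507 = 199.1 kN.

R_C = 199.1 kN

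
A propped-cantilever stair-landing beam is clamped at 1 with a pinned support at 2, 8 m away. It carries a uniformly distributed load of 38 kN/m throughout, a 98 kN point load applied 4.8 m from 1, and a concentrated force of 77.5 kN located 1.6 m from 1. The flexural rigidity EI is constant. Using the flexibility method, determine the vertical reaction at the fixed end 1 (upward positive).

Release the roller at 2. Primary structure: cantilever fixed at 1.
Deflection at 2 on the released cantilever, summing each load's contribution:
  UDL 38: wL⁴/(8EI) = 19456/EI
  point load 98 at a = 4.8: Pa²(3L − a)/(6EI) = 7225/EI
  point load 77.5 at a = 1.6: Pa²(3L − a)/(6EI) = 740.7/EI
  δ_0 = 27422/EI
Tip deflection under a unit load at 2: L³/(3EI) = 170.7/EI.
Compatibility at 2: δ_0 − R_2·δ_{22} = 0, so R_2 = 27422/170.7 = 160.7 kN.
Vertical equilibrium: R_1 = ΣP − R_2 = 479.5 − 160.7 = 318.8 kN.

R_1 = 318.8 kN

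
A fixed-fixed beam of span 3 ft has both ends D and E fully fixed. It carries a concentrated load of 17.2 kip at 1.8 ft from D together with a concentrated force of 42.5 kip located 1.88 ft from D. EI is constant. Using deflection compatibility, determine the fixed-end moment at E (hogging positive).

Take the two fixed-end moments M_D, M_E as redundants; the released structure is the simple span DE.
End rotations of the released simple span under the applied load (×1/EI):
  at D: point load 17.2 at a = 1.8: Pab(L + b)/(6LEI) = 8.669/EI
  at E: point load 17.2 at a = 1.8: Pab(L + a)/(6LEI) = 9.907/EI
  at D: point load 42.5 at a = 1.88: Pab(L + b)/(6LEI) = 20.48/EI
  at E: point load 42.5 at a = 1.88: Pab(L + a)/(6LEI) = 24.26/EI
  θ_D0 = 29.15/EI,  θ_E0 = 34.17/EI
Flexibility coefficients: a unit moment at one end gives L/(3EI) there and L/(6EI) at the far end, so f₁₁ = f₂₂ = 1/EI and f₁₂ = f₂₁ = 0.5/EI.
Compatibility — zero rotation at each built-in end:
  1 M_D + 0.5 M_E = 29.15
  0.5 M_D + 1 M_E = 34.17
Solving the pair gives M_D = 16.09 kip·ft and M_E = 26.12 kip·ft (hogging).

M_E = 26.12 kip·ft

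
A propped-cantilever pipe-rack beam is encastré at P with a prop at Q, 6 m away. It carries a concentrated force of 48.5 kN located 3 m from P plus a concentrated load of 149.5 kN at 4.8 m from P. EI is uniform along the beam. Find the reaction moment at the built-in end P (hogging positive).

M_P = 140.7 kN·m

Release the roller at Q. Primary structure: cantilever fixed at P.
Free-end deflection of the primary structure under the applied loading (downward +):
  point load 48.5 at a = 3: Pa²(3L − a)/(6EI) = 1091/EI
  point load 149.5 at a = 4.8: Pa²(3L − a)/(6EI) = 7578/EI
  δ_0 = 8669/EI
Flexibility coefficient — unit upward force at Q: δ_{QQ} = L³/(3EI) = 72/EI.
The prop prevents deflection at Q: R_Q = δ_0/δ_{QQ} = 8669/72 = 120.4 kN.
Moment equilibrium about P: M_P = Σ(load moments about P) − R_Q·L = 863.1 − 120.4×6 = 140.7 kN·m.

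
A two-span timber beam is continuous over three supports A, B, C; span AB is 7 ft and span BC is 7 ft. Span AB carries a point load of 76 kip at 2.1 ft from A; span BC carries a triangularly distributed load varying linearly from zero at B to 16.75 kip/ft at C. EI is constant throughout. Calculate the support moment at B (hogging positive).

M_B = 60.25 kip·ft

Release continuity at B by inserting a hinge; the redundant is the internal moment M_B. The primary structure is two simply-supported spans AB and BC.
End slopes at the hinge B, treating each span as simply supported:
  span AB: point load 76 at a = 2.1: Pab(L + a)/(6LEI) = 169.4/EI
  span BC: triangular load, peak 16.75: 7w₀L³/(360EI) = 111.7/EI
  relative rotation θ_0 = (169.4 + 111.7)/EI = 281.2/EI
A unit hogging moment at B produces rotation L₁/(3EI) + L₂/(3EI) = 4.667/EI.
Slope continuity at B: θ_0 = M_B·4.667/EI, so M_B = 281.2/4.667 = 60.25 kip·ft (hogging).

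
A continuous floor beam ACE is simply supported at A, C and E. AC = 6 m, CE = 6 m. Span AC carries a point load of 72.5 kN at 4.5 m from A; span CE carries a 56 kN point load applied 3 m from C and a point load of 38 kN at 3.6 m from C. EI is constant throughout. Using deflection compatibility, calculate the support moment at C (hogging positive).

Take M_C as the redundant. Released structure: two simple spans AC and CE with a hinge at C.
End slopes at the hinge C, treating each span as simply supported:
  span AC: point load 72.5 at a = 4.5: Pab(L + a)/(6LEI) = 142.7/EI
  span CE: point load 56 at a = 3: Pab(L + b)/(6LEI) = 126/EI
  span CE: point load 38 at a = 3.6: Pab(L + b)/(6LEI) = 76.61/EI
  relative rotation θ_0 = (142.7 + 202.6)/EI = 345.3/EI
A unit hogging moment at C produces rotation L₁/(3EI) + L₂/(3EI) = 4/EI.
Compatibility: M_C·(L₁+L₂)/(3EI) = θ_0, giving M_C = 86.34 kN·m (hogging).

M_C = 86.34 kN·m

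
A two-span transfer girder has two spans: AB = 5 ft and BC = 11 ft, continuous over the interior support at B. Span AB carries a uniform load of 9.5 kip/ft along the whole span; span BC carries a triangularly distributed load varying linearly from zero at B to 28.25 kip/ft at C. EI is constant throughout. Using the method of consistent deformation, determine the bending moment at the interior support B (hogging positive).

M_B = 146.4 kip·ft

Release continuity at B by inserting a hinge; the redundant is the internal moment M_B. The primary structure is two simply-supported spans AB and BC.
Rotations at B on the released spans (each span's end-slope, ×1/EI):
  span AB: UDL 9.5: wL³/(24EI) = 49.48/EI
  span BC: triangular load, peak 28.25: 7w₀L³/(360EI) = 731.1/EI
  relative rotation θ_0 = (49.48 + 731.1)/EI = 780.6/EI
A unit hogging moment at B produces rotation L₁/(3EI) + L₂/(3EI) = 5.333/EI.
Slope continuity at B: θ_0 = M_B·5.333/EI, so M_B = 780.6/5.333 = 146.4 kip·ft (hogging).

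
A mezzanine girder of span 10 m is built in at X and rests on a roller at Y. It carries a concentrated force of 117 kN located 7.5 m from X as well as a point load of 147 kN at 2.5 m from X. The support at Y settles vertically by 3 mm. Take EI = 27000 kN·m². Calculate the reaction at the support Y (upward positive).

R_Y = 86.43 kN

Choose R_Y as the redundant. The primary structure is the cantilever fixed at X.
Free-end deflection of the primary structure under the applied loading (downward +):
  point load 117 at a = 7.5: Pa²(3L − a)/(6EI) = 24680/EI
  point load 147 at a = 2.5: Pa²(3L − a)/(6EI) = 4211/EI
  δ_0 = 28891/EI
Tip deflection under a unit load at Y: L³/(3EI) = 333.3/EI.
With EI = 27000 kN·m²: δ_0 = 1.07 m and δ_{YY} = 0.012346 m/kN.
Compatibility — the beam at Y must follow the support down by 0.003 m: δ_0 − R_Y·δ_{YY} = 0.003, so R_Y = (1.07 − 0.003)/0.012346 = 86.43 kN.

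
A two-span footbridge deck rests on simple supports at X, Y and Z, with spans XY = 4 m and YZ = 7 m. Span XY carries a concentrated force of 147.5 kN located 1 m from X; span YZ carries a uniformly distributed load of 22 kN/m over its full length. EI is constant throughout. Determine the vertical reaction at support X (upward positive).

Take M_Y as the redundant. Released structure: two simple spans XY and YZ with a hinge at Y.
Discontinuity in slope at Y on the released structure — sum the simple-span end rotations:
  span XY: point load 147.5 at a = 1: Pab(L + a)/(6LEI) = 92.19/EI
  span YZ: UDL 22: wL³/(24EI) = 314.4/EI
  relative rotation θ_0 = (92.19 + 314.4)/EI = 406.6/EI
A unit hogging moment at Y produces rotation L₁/(3EI) + L₂/(3EI) = 3.667/EI.
Compatibility: M_Y·(L₁+L₂)/(3EI) = θ_0, giving M_Y = 110.9 kN·m (hogging).
Span XY, ΣM about X with M_Y applied at Y: R_Y^{XY}·4 = 147.5 + 110.9, so R_Y^{XY} = 64.6 kN and R_X = 147.5 − 64.6 = 82.9 kN.

R_X = 82.9 kN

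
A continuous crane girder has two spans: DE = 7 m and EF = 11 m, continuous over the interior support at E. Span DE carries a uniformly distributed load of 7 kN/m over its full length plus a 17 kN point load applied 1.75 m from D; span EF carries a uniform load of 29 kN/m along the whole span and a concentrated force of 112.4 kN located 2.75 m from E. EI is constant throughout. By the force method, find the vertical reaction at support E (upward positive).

Release continuity at E by inserting a hinge; the redundant is the internal moment M_E. The primary structure is two simply-supported spans DE and EF.
Rotations at E on the released spans (each span's end-slope, ×1/EI):
  span DE: UDL 7: wL³/(24EI) = 100/EI
  span DE: point load 17 at a = 1.75: Pab(L + a)/(6LEI) = 32.54/EI
  span EF: UDL 29: wL³/(24EI) = 1608/EI
  span EF: point load 112.4 at a = 2.75: Pab(L + b)/(6LEI) = 743.8/EI
  relative rotation θ_0 = (132.6 + 2352)/EI = 2485/EI
A unit hogging moment at E produces rotation L₁/(3EI) + L₂/(3EI) = 6/EI.
Compatibility: M_E·(L₁+L₂)/(3EI) = θ_0, giving M_E = 414.1 kN·m (hogging).
Span DE, ΣM about D with M_E applied at E: R_E^{DE}·7 = 201.2 + 414.1, so R_E^{DE} = 87.91 kN and R_D = 66 − 87.91 = -21.91 kN.
Span EF, ΣM about F: R_E^{EF}·11 = 2682 + 414.1, so R_E^{EF} = 281.4 kN and R_F = 431.4 − 281.4 = 150 kN.
R_E = 87.91 + 281.4 = 369.4 kN.

R_E = 369.4 kN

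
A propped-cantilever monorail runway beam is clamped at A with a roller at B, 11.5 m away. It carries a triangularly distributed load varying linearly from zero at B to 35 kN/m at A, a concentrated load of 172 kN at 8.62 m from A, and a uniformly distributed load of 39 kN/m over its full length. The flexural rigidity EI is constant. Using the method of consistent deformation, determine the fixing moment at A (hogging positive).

M_A = 1185 kN·m

Choose R_B as the redundant. The primary structure is the cantilever fixed at A.
Primary-structure tip deflection at B by superposition:
  triangular load, peak 35 at the fixed end: w₀L⁴/(30EI) = 20405/EI
  point load 172 at a = 8.62: Pa²(3L − a)/(6EI) = 55126/EI
  UDL 39: wL⁴/(8EI) = 85264/EI
  δ_0 = 160795/EI
Flexibility coefficient — unit upward force at B: δ_{BB} = L³/(3EI) = 507/EI.
Compatibility at B: δ_0 − R_B·δ_{BB} = 0, so R_B = 160795/507 = 317.2 kN.
Moment equilibrium about A: M_A = Σ(load moments about A) − R_B·L = 4833 − 317.2×11.5 = 1185 kN·m.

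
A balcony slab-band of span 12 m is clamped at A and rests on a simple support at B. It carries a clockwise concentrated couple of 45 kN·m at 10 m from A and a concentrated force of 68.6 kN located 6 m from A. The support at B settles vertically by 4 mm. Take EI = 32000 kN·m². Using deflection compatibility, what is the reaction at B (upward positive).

R_B = 26.68 kN

Remove the prop at B; the released (primary) structure is a cantilever built in at A.
Free-end deflection of the primary structure under the applied loading (downward +):
  clockwise couple 45 at a = 10: M₀a(2L − a)/(2EI) = 3150/EI
  point load 68.6 at a = 6: Pa²(3L − a)/(6EI) = 12348/EI
  δ_0 = 15498/EI
Tip deflection under a unit load at B: L³/(3EI) = 576/EI.
With EI = 32000 kN·m²: δ_0 = 0.48431 m and δ_{BB} = 0.018 m/kN.
Compatibility — the beam at B must follow the support down by 0.004 m: δ_0 − R_B·δ_{BB} = 0.004, so R_B = (0.48431 − 0.004)/0.018 = 26.68 kN.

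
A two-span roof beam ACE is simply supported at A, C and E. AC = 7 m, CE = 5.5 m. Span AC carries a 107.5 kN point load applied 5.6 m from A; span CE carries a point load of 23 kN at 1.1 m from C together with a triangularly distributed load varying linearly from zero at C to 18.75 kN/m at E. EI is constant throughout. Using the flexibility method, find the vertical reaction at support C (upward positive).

R_C = 148.6 kN

Insert a hinge at C; M_C is the redundant, and each span becomes simply supported.
End slopes at the hinge C, treating each span as simply supported:
  span AC: point load 107.5 at a = 5.6: Pab(L + a)/(6LEI) = 252.8/EI
  span CE: point load 23 at a = 1.1: Pab(L + b)/(6LEI) = 33.4/EI
  span CE: triangular load, peak 18.75: 7w₀L³/(360EI) = 60.66/EI
  relative rotation θ_0 = (252.8 + 94.05)/EI = 346.9/EI
A unit hogging moment at C produces rotation L₁/(3EI) + L₂/(3EI) = 4.167/EI.
Slope continuity at C: θ_0 = M_C·4.167/EI, so M_C = 346.9/4.167 = 83.25 kN·m (hogging).
Span AC, ΣM about A with M_C applied at C: R_C^{AC}·7 = 602 + 83.25, so R_C^{AC} = 97.89 kN and R_A = 107.5 − 97.89 = 9.607 kN.
Span CE, ΣM about E: R_C^{CE}·5.5 = 195.7 + 83.25, so R_C^{CE} = 50.72 kN and R_E = 74.56 − 50.72 = 23.84 kN.
R_C = 97.89 + 50.72 = 148.6 kN.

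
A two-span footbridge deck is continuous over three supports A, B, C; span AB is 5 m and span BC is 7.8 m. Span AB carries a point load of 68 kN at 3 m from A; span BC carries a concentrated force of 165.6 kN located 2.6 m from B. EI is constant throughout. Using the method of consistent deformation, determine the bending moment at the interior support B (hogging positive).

Take M_B as the redundant. Released structure: two simple spans AB and BC with a hinge at B.
Rotations at B on the released spans (each span's end-slope, ×1/EI):
  span AB: point load 68 at a = 3: Pab(L + a)/(6LEI) = 108.8/EI
  span BC: point load 165.6 at a = 2.6: Pab(L + b)/(6LEI) = 621.9/EI
  relative rotation θ_0 = (108.8 + 621.9)/EI = 730.7/EI
A unit hogging moment at B produces rotation L₁/(3EI) + L₂/(3EI) = 4.267/EI.
Slope continuity at B: θ_0 = M_B·4.267/EI, so M_B = 730.7/4.267 = 171.3 kN·m (hogging).

M_B = 171.3 kN·m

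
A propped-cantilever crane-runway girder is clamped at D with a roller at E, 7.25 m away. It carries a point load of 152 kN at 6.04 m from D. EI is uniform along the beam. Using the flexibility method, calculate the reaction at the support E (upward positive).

Take the reaction at E as the redundant and release it; the primary structure is a cantilever fixed at D.
Deflection at E on the released cantilever, summing each load's contribution:
  point load 152 at a = 6.04: Pa²(3L − a)/(6EI) = 14519/EI
Tip deflection under a unit load at E: L³/(3EI) = 127/EI.
The prop prevents deflection at E: R_E = δ_0/δ_{EE} = 14519/127 = 114.3 kN.

R_E = 114.3 kN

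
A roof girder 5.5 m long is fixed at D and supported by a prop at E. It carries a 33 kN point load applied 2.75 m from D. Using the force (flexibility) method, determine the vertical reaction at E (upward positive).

R_E = 10.31 kN

Release the roller at E. Primary structure: cantilever fixed at D.
Deflection at E on the released cantilever, summing each load's contribution:
  point load 33 at a = 2.75: Pa²(3L − a)/(6EI) = 571.9/EI
Tip deflection under a unit load at E: L³/(3EI) = 55.46/EI.
Compatibility at E: δ_0 − R_E·δ_{EE} = 0, so R_E = 571.9/55.46 = 10.31 kN.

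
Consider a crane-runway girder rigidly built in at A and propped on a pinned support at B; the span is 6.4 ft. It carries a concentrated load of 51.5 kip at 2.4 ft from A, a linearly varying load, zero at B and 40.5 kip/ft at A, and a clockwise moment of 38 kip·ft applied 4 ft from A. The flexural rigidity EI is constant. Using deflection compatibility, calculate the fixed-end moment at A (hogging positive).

Choose R_B as the redundant. The primary structure is the cantilever fixed at A.
Deflection at B on the released cantilever, summing each load's contribution:
  point load 51.5 at a = 2.4: Pa²(3L − a)/(6EI) = 830.6/EI
  triangular load, peak 40.5 at the fixed end: w₀L⁴/(30EI) = 2265/EI
  clockwise couple 38 at a = 4: M₀a(2L − a)/(2EI) = 668.8/EI
  δ_0 = 3764/EI
Flexibility coefficient — unit upward force at B: δ_{BB} = L³/(3EI) = 87.38/EI.
The prop prevents deflection at B: R_B = δ_0/δ_{BB} = 3764/87.38 = 43.08 kip.
Moment equilibrium about A: M_A = Σ(load moments about A) − R_B·L = 438.1 − 43.08×6.4 = 162.4 kip·ft.

M_A = 162.4 kip·ft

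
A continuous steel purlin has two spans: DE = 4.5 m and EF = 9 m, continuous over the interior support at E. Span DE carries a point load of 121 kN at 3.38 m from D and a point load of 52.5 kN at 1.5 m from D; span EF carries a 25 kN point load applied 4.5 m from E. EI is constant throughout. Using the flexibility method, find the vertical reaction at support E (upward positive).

Release continuity at E by inserting a hinge; the redundant is the internal moment M_E. The primary structure is two simply-supported spans DE and EF.
Discontinuity in slope at E on the released structure — sum the simple-span end rotations:
  span DE: point load 121 at a = 3.38: Pab(L + a)/(6LEI) = 133.7/EI
  span DE: point load 52.5 at a = 1.5: Pab(L + a)/(6LEI) = 52.5/EI
  span EF: point load 25 at a = 4.5: Pab(L + b)/(6LEI) = 126.6/EI
  relative rotation θ_0 = (186.2 + 126.6)/EI = 312.7/EI
A unit hogging moment at E produces rotation L₁/(3EI) + L₂/(3EI) = 4.5/EI.
Slope continuity at E: θ_0 = M_E·4.5/EI, so M_E = 312.7/4.5 = 69.5 kN·m (hogging).
Span DE, ΣM about D with M_E applied at E: R_E^{DE}·4.5 = 487.7 + 69.5, so R_E^{DE} = 123.8 kN and R_D = 173.5 − 123.8 = 49.67 kN.
Span EF, ΣM about F: R_E^{EF}·9 = 112.5 + 69.5, so R_E^{EF} = 20.22 kN and R_F = 25 − 20.22 = 4.778 kN.
R_E = 123.8 + 20.22 = 144.1 kN.

R_E = 144.1 kN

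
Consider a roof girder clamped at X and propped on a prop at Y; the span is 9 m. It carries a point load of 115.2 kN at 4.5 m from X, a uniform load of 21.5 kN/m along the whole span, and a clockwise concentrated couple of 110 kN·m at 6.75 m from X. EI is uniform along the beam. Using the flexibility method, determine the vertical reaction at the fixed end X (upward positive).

Choose R_Y as the redundant. The primary structure is the cantilever fixed at X.
Primary-structure tip deflection at Y by superposition:
  point load 115.2 at a = 4.5: Pa²(3L − a)/(6EI) = 8748/EI
  UDL 21.5: wL⁴/(8EI) = 17633/EI
  clockwise couple 110 at a = 6.75: M₀a(2L − a)/(2EI) = 4177/EI
  δ_0 = 30557/EI
Flexibility coefficient — unit upward force at Y: δ_{YY} = L³/(3EI) = 243/EI.
The prop prevents deflection at Y: R_Y = δ_0/δ_{YY} = 30557/243 = 125.8 kN.
Vertical equilibrium: R_X = ΣP − R_Y = 308.7 − 125.8 = 182.9 kN.

R_X = 182.9 kN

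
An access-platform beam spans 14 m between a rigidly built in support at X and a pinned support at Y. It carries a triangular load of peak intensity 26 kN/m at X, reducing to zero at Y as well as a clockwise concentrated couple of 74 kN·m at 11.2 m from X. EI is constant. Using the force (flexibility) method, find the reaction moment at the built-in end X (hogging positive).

M_X = 307.2 kN·m

Remove the prop at Y; the released (primary) structure is a cantilever built in at X.
Primary-structure tip deflection at Y by superposition:
  triangular load, peak 26 at the fixed end: w₀L⁴/(30EI) = 33294/EI
  clockwise couple 74 at a = 11.2: M₀a(2L − a)/(2EI) = 6962/EI
  δ_0 = 40256/EI
Flexibility coefficient — unit upward force at Y: δ_{YY} = L³/(3EI) = 914.7/EI.
The prop prevents deflection at Y: R_Y = δ_0/δ_{YY} = 40256/914.7 = 44.01 kN.
Moment equilibrium about X: M_X = Σ(load moments about X) − R_Y·L = 923.3 − 44.01×14 = 307.2 kN·m.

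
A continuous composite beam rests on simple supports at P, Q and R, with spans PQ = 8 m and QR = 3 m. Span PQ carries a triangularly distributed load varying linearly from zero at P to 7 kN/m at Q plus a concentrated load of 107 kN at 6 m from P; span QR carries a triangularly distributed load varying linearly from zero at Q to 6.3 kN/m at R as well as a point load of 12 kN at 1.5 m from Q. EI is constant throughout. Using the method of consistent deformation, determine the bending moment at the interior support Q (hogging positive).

M_Q = 126.6 kN·m

Release continuity at Q by inserting a hinge; the redundant is the internal moment M_Q. The primary structure is two simply-supported spans PQ and QR.
End slopes at the hinge Q, treating each span as simply supported:
  span PQ: triangular load, peak 7: w₀L³/(45EI) = 79.64/EI
  span PQ: point load 107 at a = 6: Pab(L + a)/(6LEI) = 374.5/EI
  span QR: triangular load, peak 6.3: 7w₀L³/(360EI) = 3.308/EI
  span QR: point load 12 at a = 1.5: Pab(L + b)/(6LEI) = 6.75/EI
  relative rotation θ_0 = (454.1 + 10.06)/EI = 464.2/EI
A unit hogging moment at Q produces rotation L₁/(3EI) + L₂/(3EI) = 3.667/EI.
Compatibility: M_Q·(L₁+L₂)/(3EI) = θ_0, giving M_Q = 126.6 kN·m (hogging).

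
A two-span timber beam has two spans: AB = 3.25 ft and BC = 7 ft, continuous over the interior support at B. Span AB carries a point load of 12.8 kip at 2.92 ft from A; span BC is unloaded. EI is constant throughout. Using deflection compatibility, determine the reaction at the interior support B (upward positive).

Take M_B as the redundant. Released structure: two simple spans AB and BC with a hinge at B.
Rotations at B on the released spans (each span's end-slope, ×1/EI):
  span AB: point load 12.8 at a = 2.92: Pab(L + a)/(6LEI) = 3.903/EI
  relative rotation θ_0 = (3.903 + 0)/EI = 3.903/EI
A unit hogging moment at B produces rotation L₁/(3EI) + L₂/(3EI) = 3.417/EI.
Compatibility: M_B·(L₁+L₂)/(3EI) = θ_0, giving M_B = 1.142 kip·ft (hogging).
Span AB, ΣM about A with M_B applied at B: R_B^{AB}·3.25 = 37.38 + 1.142, so R_B^{AB} = 11.85 kip and R_A = 12.8 − 11.85 = 0.9482 kip.
Span BC, ΣM about C: R_B^{BC}·7 = 0 + 1.142, so R_B^{BC} = 0.1632 kip and R_C = 0 − 0.1632 = -0.1632 kip.
R_B = 11.85 + 0.1632 = 12.01 kip.

R_B = 12.01 kip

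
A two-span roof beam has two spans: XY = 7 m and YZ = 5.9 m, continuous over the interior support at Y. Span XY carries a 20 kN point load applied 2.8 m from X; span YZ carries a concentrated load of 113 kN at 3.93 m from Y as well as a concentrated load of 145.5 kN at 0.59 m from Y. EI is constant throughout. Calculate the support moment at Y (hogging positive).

Take M_Y as the redundant. Released structure: two simple spans XY and YZ with a hinge at Y.
Discontinuity in slope at Y on the released structure — sum the simple-span end rotations:
  span XY: point load 20 at a = 2.8: Pab(L + a)/(6LEI) = 54.88/EI
  span YZ: point load 113 at a = 3.93: Pab(L + b)/(6LEI) = 194.5/EI
  span YZ: point load 145.5 at a = 0.59: Pab(L + b)/(6LEI) = 144.3/EI
  relative rotation θ_0 = (54.88 + 338.8)/EI = 393.7/EI
A unit hogging moment at Y produces rotation L₁/(3EI) + L₂/(3EI) = 4.3/EI.
Slope continuity at Y: θ_0 = M_Y·4.3/EI, so M_Y = 393.7/4.3 = 91.56 kN·m (hogging).

M_Y = 91.56 kN·m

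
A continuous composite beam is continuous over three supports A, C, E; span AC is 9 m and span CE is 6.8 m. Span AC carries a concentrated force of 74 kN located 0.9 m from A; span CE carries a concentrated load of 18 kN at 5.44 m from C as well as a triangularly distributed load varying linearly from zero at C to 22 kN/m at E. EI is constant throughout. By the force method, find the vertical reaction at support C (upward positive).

R_C = 48.68 kN

Take M_C as the redundant. Released structure: two simple spans AC and CE with a hinge at C.
Discontinuity in slope at C on the released structure — sum the simple-span end rotations:
  span AC: point load 74 at a = 0.9: Pab(L + a)/(6LEI) = 98.9/EI
  span CE: point load 18 at a = 5.44: Pab(L + b)/(6LEI) = 26.63/EI
  span CE: triangular load, peak 22: 7w₀L³/(360EI) = 134.5/EI
  relative rotation θ_0 = (98.9 + 161.1)/EI = 260/EI
A unit hogging moment at C produces rotation L₁/(3EI) + L₂/(3EI) = 5.267/EI.
Compatibility: M_C·(L₁+L₂)/(3EI) = θ_0, giving M_C = 49.38 kN·m (hogging).
Span AC, ΣM about A with M_C applied at C: R_C^{AC}·9 = 66.6 + 49.38, so R_C^{AC} = 12.89 kN and R_A = 74 − 12.89 = 61.11 kN.
Span CE, ΣM about E: R_C^{CE}·6.8 = 194 + 49.38, so R_C^{CE} = 35.79 kN and R_E = 92.8 − 35.79 = 57.01 kN.
R_C = 12.89 + 35.79 = 48.68 kN.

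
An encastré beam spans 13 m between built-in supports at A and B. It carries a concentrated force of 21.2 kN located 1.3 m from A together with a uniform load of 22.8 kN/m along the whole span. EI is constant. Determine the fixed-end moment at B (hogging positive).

Release both end moments; the primary structure is a simply-supported span AB with redundants M_A and M_B.
Simple-span end rotations at A and B under the given loads:
  at A: point load 21.2 at a = 1.3: Pab(L + b)/(6LEI) = 102.1/EI
  at B: point load 21.2 at a = 1.3: Pab(L + a)/(6LEI) = 59.12/EI
  at A: UDL 22.8: wL³/(24EI) = 2087/EI
  at B: UDL 22.8: wL³/(24EI) = 2087/EI
  θ_A0 = 2189/EI,  θ_B0 = 2146/EI
Flexibility coefficients: a unit moment at one end gives L/(3EI) there and L/(6EI) at the far end, so f₁₁ = f₂₂ = 4.333/EI and f₁₂ = f₂₁ = 2.167/EI.
Compatibility — zero rotation at each built-in end:
  4.333 M_A + 2.167 M_B = 2189
  2.167 M_A + 4.333 M_B = 2146
Solving the pair gives M_A = 343.4 kN·m and M_B = 323.6 kN·m (hogging).

M_B = 323.6 kN·m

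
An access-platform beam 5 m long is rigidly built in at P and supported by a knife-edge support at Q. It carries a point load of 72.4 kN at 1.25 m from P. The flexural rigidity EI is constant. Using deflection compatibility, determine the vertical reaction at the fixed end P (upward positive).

R_P = 66.18 kN

Take the reaction at Q as the redundant and release it; the primary structure is a cantilever fixed at P.
Primary-structure tip deflection at Q by superposition:
  point load 72.4 at a = 1.25: Pa²(3L − a)/(6EI) = 259.2/EI
Tip deflection under a unit load at Q: L³/(3EI) = 41.67/EI.
The prop prevents deflection at Q: R_Q = δ_0/δ_{QQ} = 259.2/41.67 = 6.222 kN.
Vertical equilibrium: R_P = ΣP − R_Q = 72.4 − 6.222 = 66.18 kN.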